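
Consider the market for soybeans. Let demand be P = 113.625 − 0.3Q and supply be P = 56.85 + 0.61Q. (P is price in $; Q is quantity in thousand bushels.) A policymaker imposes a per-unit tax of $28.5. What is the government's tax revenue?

Competitive equilibrium: 113.625 − 0.3Q = 56.85 + 0.61Q → Q* = 62.39011, P* = 94.90797.
With the tax, the buyer price exceeds the seller price by 28.5: (113.625 − 0.3Q) − (56.85 + 0.61Q) = 28.5 → Q' = 31.07143.
Tax revenue = 28.5 × 31.07143 = $885.54 thousand.

$885.54 thousand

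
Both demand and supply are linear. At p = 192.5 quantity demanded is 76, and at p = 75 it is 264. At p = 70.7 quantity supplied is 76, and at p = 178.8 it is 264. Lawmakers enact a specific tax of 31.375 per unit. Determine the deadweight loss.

410.16

Demand slope = (75 − 192.5)/(264 − 76) = −0.625, so p = 240 − 0.625q.
Supply slope = (178.8 − 70.7)/(264 − 76) = 0.575, so p = 27 + 0.575q.
Competitive equilibrium: 240 − 0.625q = 27 + 0.575q → q* = 177.5, p* = 129.0625.
With the tax, the buyer price exceeds the seller price by 31.375: (240 − 0.625q) − (27 + 0.575q) = 31.375 → q' = 151.3542.
Δq = 177.5 − 151.3542 = 26.1458; the wedge equals the tax, 31.375.
Deadweight loss = ½ × 26.1458 × 31.375 = 410.16.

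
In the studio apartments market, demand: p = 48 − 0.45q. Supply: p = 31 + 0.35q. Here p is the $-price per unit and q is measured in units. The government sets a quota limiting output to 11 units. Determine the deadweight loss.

$42.025

Competitive equilibrium: 48 − 0.45q = 31 + 0.35q → q* = 21.25, p* = 38.4375.
At q = 11: demand price = 48 − 0.45·11 = 43.05; supply price = 31 + 0.35·11 = 34.85.
Δq = 21.25 − 11 = 10.25; wedge = 43.05 − 34.85 = 8.2.
DWL = ½ × 10.25 × 8.2 = $42.025.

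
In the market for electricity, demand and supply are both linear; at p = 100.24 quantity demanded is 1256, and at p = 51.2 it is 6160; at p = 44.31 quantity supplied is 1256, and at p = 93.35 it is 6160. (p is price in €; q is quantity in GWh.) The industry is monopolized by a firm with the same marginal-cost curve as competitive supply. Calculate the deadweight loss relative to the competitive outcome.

€18247.51

Demand slope = (51.2 − 100.24)/(6160 − 1256) = −0.01, so p = 112.8 − 0.01q.
Supply slope = (93.35 − 44.31)/(6160 − 1256) = 0.01, so p = 31.75 + 0.01q.
Competitive equilibrium: 112.8 − 0.01q = 31.75 + 0.01q → q* = 4052.5, p* = 72.275.
Marginal revenue: MR = 112.8 − 0.02q. Set MR = MC: 112.8 − 0.02q = 31.75 + 0.01q → q_m = 2701.666667.
Price p_m = 112.8 − 0.01·2701.666667 = 85.783333; MC(q_m) = 31.75 + 0.01·2701.666667 = 58.766667.
Competitive q* = 4052.5, so Δq = 1350.833333; wedge = 85.783333 − 58.766667 = 27.016666.
Deadweight loss = ½ × 1350.833333 × 27.016666 = €18247.51.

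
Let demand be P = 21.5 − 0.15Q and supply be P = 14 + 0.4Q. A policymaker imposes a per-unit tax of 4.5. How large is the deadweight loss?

Competitive equilibrium: 21.5 − 0.15Q = 14 + 0.4Q → Q* = 13.6364, P* = 19.4545.
With the tax, the buyer price exceeds the seller price by 4.5: (21.5 − 0.15Q) − (14 + 0.4Q) = 4.5 → Q' = 5.4545.
ΔQ = 13.6364 − 5.4545 = 8.1819; the wedge equals the tax, 4.5.
The triangle = ½ × 8.1819 × 4.5 = 18.41.

18.41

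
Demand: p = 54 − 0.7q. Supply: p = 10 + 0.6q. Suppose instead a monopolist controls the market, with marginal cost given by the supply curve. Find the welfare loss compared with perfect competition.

91.22

Competitive equilibrium: 54 − 0.7q = 10 + 0.6q → q* = 33.8462, p* = 30.3077.
Marginal revenue: MR = 54 − 1.4q. Set MR = MC: 54 − 1.4q = 10 + 0.6q → q_m = 22.
Price p_m = 54 − 0.7·22 = 38.6; MC(q_m) = 10 + 0.6·22 = 23.2.
Competitive q* = 33.8462, so Δq = 11.8462; wedge = 38.6 − 23.2 = 15.4.
Deadweight loss = ½ × 11.8462 × 15.4 = 91.22.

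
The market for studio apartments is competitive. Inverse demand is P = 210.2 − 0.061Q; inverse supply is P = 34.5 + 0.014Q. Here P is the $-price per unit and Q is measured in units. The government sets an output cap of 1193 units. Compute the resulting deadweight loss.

Competitive equilibrium: 210.2 − 0.061Q = 34.5 + 0.014Q → Q* = 2342.66667, P* = 67.29733.
At Q = 1193: demand price = 210.2 − 0.061·1193 = 137.427; supply price = 34.5 + 0.014·1193 = 51.202.
ΔQ = 2342.66667 − 1193 = 1149.66667; wedge = 137.427 − 51.202 = 86.225.
Deadweight loss = ½ × 1149.66667 × 86.225 = $49565.

$49565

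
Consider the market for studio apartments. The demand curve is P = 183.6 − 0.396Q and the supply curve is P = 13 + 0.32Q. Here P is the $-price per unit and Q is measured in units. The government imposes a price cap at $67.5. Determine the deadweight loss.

$1653.23

Competitive equilibrium: 183.6 − 0.396Q = 13 + 0.32Q → Q* = 238.26816, P* = 89.24581.
At the ceiling P = 67.5, quantity supplied = (67.5 − 13)/0.32 = 170.3125.
Willingness to pay at Q' = 170.3125: 183.6 − 0.396·170.3125 = 116.15625.
ΔQ = 238.26816 − 170.3125 = 67.95566; wedge = 116.15625 − 67.5 = 48.65625.
Deadweight loss = ½ × 67.95566 × 48.65625 = $1653.23.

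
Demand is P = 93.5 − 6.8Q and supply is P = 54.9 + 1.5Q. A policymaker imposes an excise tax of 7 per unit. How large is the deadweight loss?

Competitive equilibrium: 93.5 − 6.8Q = 54.9 + 1.5Q → Q* = 4.6506, P* = 61.8759.
With the tax, the buyer price exceeds the seller price by 7: (93.5 − 6.8Q) − (54.9 + 1.5Q) = 7 → Q' = 3.8072.
ΔQ = 4.6506 − 3.8072 = 0.8434; the wedge equals the tax, 7.
Deadweight loss = ½ × 0.8434 × 7 = 2.95.

2.95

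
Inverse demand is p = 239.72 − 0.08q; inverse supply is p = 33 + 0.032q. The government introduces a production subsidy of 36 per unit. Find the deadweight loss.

5785.71

Competitive equilibrium: 239.72 − 0.08q = 33 + 0.032q → q* = 1845.7143, p* = 92.0629.
The subsidy lowers effective supply by 36: p = 0.032q − 3.
New quantity: 239.72 − 0.08q = 0.032q − 3 → q' = 2167.1429.
Overproduction Δq = 2167.1429 − 1845.7143 = 321.4286; wedge = subsidy = 36.
The triangle = ½ × 321.4286 × 36 = 5785.71.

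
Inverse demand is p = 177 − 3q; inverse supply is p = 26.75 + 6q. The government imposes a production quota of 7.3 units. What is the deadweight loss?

397.15

Competitive equilibrium: 177 − 3q = 26.75 + 6q → q* = 16.6944, p* = 126.9167.
At q = 7.3: demand price = 177 − 3·7.3 = 155.1; supply price = 26.75 + 6·7.3 = 70.55.
Δq = 16.6944 − 7.3 = 9.3944; wedge = 155.1 − 70.55 = 84.55.
Welfare loss = ½ × 9.3944 × 84.55 = 397.15.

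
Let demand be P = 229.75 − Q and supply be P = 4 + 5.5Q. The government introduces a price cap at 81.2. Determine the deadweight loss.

Competitive equilibrium: 229.75 − Q = 4 + 5.5Q → Q* = 34.7308, P* = 195.0192.
At the ceiling P = 81.2, quantity supplied = (81.2 − 4)/5.5 = 14.0364.
Willingness to pay at Q' = 14.0364: 229.75 − 1·14.0364 = 215.7136.
ΔQ = 34.7308 − 14.0364 = 20.6944; wedge = 215.7136 − 81.2 = 134.5136.
The triangle = ½ × 20.6944 × 134.5136 = 1391.84.

1391.84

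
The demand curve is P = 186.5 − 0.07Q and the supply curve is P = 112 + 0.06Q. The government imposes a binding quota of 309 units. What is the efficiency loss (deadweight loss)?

4532.88

Competitive equilibrium: 186.5 − 0.07Q = 112 + 0.06Q → Q* = 573.0769, P* = 146.3846.
At Q = 309: demand price = 186.5 − 0.07·309 = 164.87; supply price = 112 + 0.06·309 = 130.54.
ΔQ = 573.0769 − 309 = 264.0769; wedge = 164.87 − 130.54 = 34.33.
Welfare loss = ½ × 264.0769 × 34.33 = 4532.88.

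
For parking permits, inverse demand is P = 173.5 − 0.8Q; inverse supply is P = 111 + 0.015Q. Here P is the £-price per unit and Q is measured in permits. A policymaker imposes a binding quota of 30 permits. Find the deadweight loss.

Competitive equilibrium: 173.5 − 0.8Q = 111 + 0.015Q → Q* = 76.6871, P* = 112.1503.
At Q = 30: demand price = 173.5 − 0.8·30 = 149.5; supply price = 111 + 0.015·30 = 111.45.
ΔQ = 76.6871 − 30 = 46.6871; wedge = 149.5 − 111.45 = 38.05.
The triangle = ½ × 46.6871 × 38.05 = £888.22.

£888.22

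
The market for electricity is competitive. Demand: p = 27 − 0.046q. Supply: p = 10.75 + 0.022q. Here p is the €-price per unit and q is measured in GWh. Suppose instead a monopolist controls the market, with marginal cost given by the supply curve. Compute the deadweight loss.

Competitive equilibrium: 27 − 0.046q = 10.75 + 0.022q → q* = 238.97059, p* = 16.00735.
Marginal revenue: MR = 27 − 0.092q. Set MR = MC: 27 − 0.092q = 10.75 + 0.022q → q_m = 142.54386.
Price p_m = 27 − 0.046·142.54386 = 20.44298; MC(q_m) = 10.75 + 0.022·142.54386 = 13.88596.
Competitive q* = 238.97059, so Δq = 96.42673; wedge = 20.44298 − 13.88596 = 6.55702.
Deadweight loss = ½ × 96.42673 × 6.55702 = €316.14.

€316.14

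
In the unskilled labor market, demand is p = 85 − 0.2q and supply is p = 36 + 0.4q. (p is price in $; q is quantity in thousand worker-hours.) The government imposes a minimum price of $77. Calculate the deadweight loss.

$520.83 thousand

Competitive equilibrium: 85 − 0.2q = 36 + 0.4q → q* = 81.6667, p* = 68.6667.
At the floor p = 77, quantity demanded = (85 − 77)/0.2 = 40.
Sellers' marginal cost at q' = 40: 36 + 0.4·40 = 52.
Δq = 81.6667 − 40 = 41.6667; wedge = 77 − 52 = 25.
Welfare loss = ½ × 41.6667 × 25 = $520.83 thousand.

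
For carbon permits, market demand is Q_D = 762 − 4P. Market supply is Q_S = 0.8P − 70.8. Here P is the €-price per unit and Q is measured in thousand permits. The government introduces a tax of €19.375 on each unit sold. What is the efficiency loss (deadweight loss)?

€125.13 thousand

In inverse form: demand P = 190.5 − 0.25Q, supply P = 88.5 + 1.25Q.
Competitive equilibrium: 190.5 − 0.25Q = 88.5 + 1.25Q → Q* = 68, P* = 173.5.
With the tax, the buyer price exceeds the seller price by 19.375: (190.5 − 0.25Q) − (88.5 + 1.25Q) = 19.375 → Q' = 55.0833.
ΔQ = 68 − 55.0833 = 12.9167; the wedge equals the tax, 19.375.
DWL = ½ × 12.9167 × 19.375 = €125.13 thousand.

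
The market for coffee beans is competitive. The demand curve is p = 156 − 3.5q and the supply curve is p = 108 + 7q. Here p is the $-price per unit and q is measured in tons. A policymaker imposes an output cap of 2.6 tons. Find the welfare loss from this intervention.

$20.40

Competitive equilibrium: 156 − 3.5q = 108 + 7q → q* = 4.5714, p* = 140.
At q = 2.6: demand price = 156 − 3.5·2.6 = 146.9; supply price = 108 + 7·2.6 = 126.2.
Δq = 4.5714 − 2.6 = 1.9714; wedge = 146.9 − 126.2 = 20.7.
The triangle = ½ × 1.9714 × 20.7 = $20.40.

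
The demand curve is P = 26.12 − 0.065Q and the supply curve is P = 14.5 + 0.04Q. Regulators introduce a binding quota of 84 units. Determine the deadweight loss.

Competitive equilibrium: 26.12 − 0.065Q = 14.5 + 0.04Q → Q* = 110.6667, P* = 18.9267.
At Q = 84: demand price = 26.12 − 0.065·84 = 20.66; supply price = 14.5 + 0.04·84 = 17.86.
ΔQ = 110.6667 − 84 = 26.6667; wedge = 20.66 − 17.86 = 2.8.
Welfare loss = ½ × 26.6667 × 2.8 = 37.33.

37.33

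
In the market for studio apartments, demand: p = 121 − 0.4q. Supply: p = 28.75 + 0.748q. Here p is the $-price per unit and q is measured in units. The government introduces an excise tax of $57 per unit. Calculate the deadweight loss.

Competitive equilibrium: 121 − 0.4q = 28.75 + 0.748q → q* = 80.3571, p* = 88.8571.
With the tax, the buyer price exceeds the seller price by 57: (121 − 0.4q) − (28.75 + 0.748q) = 57 → q' = 30.7056.
Δq = 80.3571 − 30.7056 = 49.6515; the wedge equals the tax, 57.
Welfare loss = ½ × 49.6515 × 57 = $1415.07.

$1415.07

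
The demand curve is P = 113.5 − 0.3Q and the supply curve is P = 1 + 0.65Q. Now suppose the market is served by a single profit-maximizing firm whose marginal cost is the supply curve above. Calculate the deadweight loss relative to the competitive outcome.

Competitive equilibrium: 113.5 − 0.3Q = 1 + 0.65Q → Q* = 118.4211, P* = 77.9737.
Marginal revenue: MR = 113.5 − 0.6Q. Set MR = MC: 113.5 − 0.6Q = 1 + 0.65Q → Q_m = 90.
Price P_m = 113.5 − 0.3·90 = 86.5; MC(Q_m) = 1 + 0.65·90 = 59.5.
Competitive Q* = 118.4211, so ΔQ = 28.4211; wedge = 86.5 − 59.5 = 27.
Deadweight loss = ½ × 28.4211 × 27 = 383.68.

383.68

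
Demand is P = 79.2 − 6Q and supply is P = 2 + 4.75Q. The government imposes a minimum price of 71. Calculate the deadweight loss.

Competitive equilibrium: 79.2 − 6Q = 2 + 4.75Q → Q* = 7.1814, P* = 36.1116.
At the floor P = 71, quantity demanded = (79.2 − 71)/6 = 1.3667.
Sellers' marginal cost at Q' = 1.3667: 2 + 4.75·1.3667 = 8.4918.
ΔQ = 7.1814 − 1.3667 = 5.8147; wedge = 71 − 8.4918 = 62.5082.
Deadweight loss = ½ × 5.8147 × 62.5082 = 181.73.

181.73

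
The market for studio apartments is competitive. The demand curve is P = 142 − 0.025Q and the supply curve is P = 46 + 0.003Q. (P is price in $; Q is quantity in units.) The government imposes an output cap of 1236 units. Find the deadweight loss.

$67303.17

Competitive equilibrium: 142 − 0.025Q = 46 + 0.003Q → Q* = 3428.5714, P* = 56.2857.
At Q = 1236: demand price = 142 − 0.025·1236 = 111.1; supply price = 46 + 0.003·1236 = 49.708.
ΔQ = 3428.5714 − 1236 = 2192.5714; wedge = 111.1 − 49.708 = 61.392.
Welfare loss = ½ × 2192.5714 × 61.392 = $67303.17.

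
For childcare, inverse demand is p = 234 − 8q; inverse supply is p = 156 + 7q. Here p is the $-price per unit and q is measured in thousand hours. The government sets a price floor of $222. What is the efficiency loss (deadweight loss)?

$102.675 thousand

Competitive equilibrium: 234 − 8q = 156 + 7q → q* = 5.2, p* = 192.4.
At the floor p = 222, quantity demanded = (234 − 222)/8 = 1.5.
Sellers' marginal cost at q' = 1.5: 156 + 7·1.5 = 166.5.
Δq = 5.2 − 1.5 = 3.7; wedge = 222 − 166.5 = 55.5.
DWL = ½ × 3.7 × 55.5 = $102.675 thousand.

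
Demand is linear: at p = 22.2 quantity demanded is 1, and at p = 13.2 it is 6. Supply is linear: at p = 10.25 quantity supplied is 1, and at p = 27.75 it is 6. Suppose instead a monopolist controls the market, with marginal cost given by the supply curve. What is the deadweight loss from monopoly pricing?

1.80

Demand slope = (13.2 − 22.2)/(6 − 1) = −1.8, so p = 24 − 1.8q.
Supply slope = (27.75 − 10.25)/(6 − 1) = 3.5, so p = 6.75 + 3.5q.
Competitive equilibrium: 24 − 1.8q = 6.75 + 3.5q → q* = 3.2547, p* = 18.1415.
Marginal revenue: MR = 24 − 3.6q. Set MR = MC: 24 − 3.6q = 6.75 + 3.5q → q_m = 2.4296.
Price p_m = 24 − 1.8·2.4296 = 19.6267; MC(q_m) = 6.75 + 3.5·2.4296 = 15.2536.
Competitive q* = 3.2547, so Δq = 0.8251; wedge = 19.6267 − 15.2536 = 4.3731.
DWL = ½ × 0.8251 × 4.3731 = 1.80.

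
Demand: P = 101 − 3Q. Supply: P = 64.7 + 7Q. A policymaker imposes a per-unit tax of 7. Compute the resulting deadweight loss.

Competitive equilibrium: 101 − 3Q = 64.7 + 7Q → Q* = 3.63, P* = 90.11.
With the tax, the buyer price exceeds the seller price by 7: (101 − 3Q) − (64.7 + 7Q) = 7 → Q' = 2.93.
ΔQ = 3.63 − 2.93 = 0.7; the wedge equals the tax, 7.
The triangle = ½ × 0.7 × 7 = 2.45.

2.45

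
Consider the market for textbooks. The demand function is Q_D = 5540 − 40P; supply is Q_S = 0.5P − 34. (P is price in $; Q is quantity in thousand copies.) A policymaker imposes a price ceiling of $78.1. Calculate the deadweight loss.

In inverse form: demand P = 138.5 − 0.025Q, supply P = 68 + 2Q.
Competitive equilibrium: 138.5 − 0.025Q = 68 + 2Q → Q* = 34.8148, P* = 137.6296.
At the ceiling P = 78.1, quantity supplied = (78.1 − 68)/2 = 5.05.
Willingness to pay at Q' = 5.05: 138.5 − 0.025·5.05 = 138.3738.
ΔQ = 34.8148 − 5.05 = 29.7648; wedge = 138.3738 − 78.1 = 60.2738.
DWL = ½ × 29.7648 × 60.2738 = $897.02 thousand.

$897.02 thousand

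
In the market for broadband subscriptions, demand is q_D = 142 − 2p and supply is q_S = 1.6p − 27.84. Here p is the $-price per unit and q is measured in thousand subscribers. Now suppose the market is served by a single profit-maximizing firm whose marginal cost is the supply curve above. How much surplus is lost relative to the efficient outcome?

In inverse form: demand p = 71 − 0.5q, supply p = 17.4 + 0.625q.
Competitive equilibrium: 71 − 0.5q = 17.4 + 0.625q → q* = 47.6444, p* = 47.1778.
Marginal revenue: MR = 71 − q. Set MR = MC: 71 − q = 17.4 + 0.625q → q_m = 32.9846.
Price p_m = 71 − 0.5·32.9846 = 54.5077; MC(q_m) = 17.4 + 0.625·32.9846 = 38.0154.
Competitive q* = 47.6444, so Δq = 14.6598; wedge = 54.5077 − 38.0154 = 16.4923.
Deadweight loss = ½ × 14.6598 × 16.4923 = $120.89 thousand.

$120.89 thousand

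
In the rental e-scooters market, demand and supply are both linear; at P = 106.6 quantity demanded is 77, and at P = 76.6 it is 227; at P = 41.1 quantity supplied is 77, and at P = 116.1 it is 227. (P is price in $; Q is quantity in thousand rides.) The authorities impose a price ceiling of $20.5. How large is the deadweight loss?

Demand slope = (76.6 − 106.6)/(227 − 77) = −0.2, so P = 122 − 0.2Q.
Supply slope = (116.1 − 41.1)/(227 − 77) = 0.5, so P = 2.6 + 0.5Q.
Competitive equilibrium: 122 − 0.2Q = 2.6 + 0.5Q → Q* = 170.5714, P* = 87.8857.
At the ceiling P = 20.5, quantity supplied = (20.5 − 2.6)/0.5 = 35.8.
Willingness to pay at Q' = 35.8: 122 − 0.2·35.8 = 114.84.
ΔQ = 170.5714 − 35.8 = 134.7714; wedge = 114.84 − 20.5 = 94.34.
DWL = ½ × 134.7714 × 94.34 = $6357.17 thousand.

$6357.17 thousand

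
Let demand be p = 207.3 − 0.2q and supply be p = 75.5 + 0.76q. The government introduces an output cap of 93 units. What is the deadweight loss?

941.64

Competitive equilibrium: 207.3 − 0.2q = 75.5 + 0.76q → q* = 137.2917, p* = 179.8417.
At q = 93: demand price = 207.3 − 0.2·93 = 188.7; supply price = 75.5 + 0.76·93 = 146.18.
Δq = 137.2917 − 93 = 44.2917; wedge = 188.7 − 146.18 = 42.52.
DWL = ½ × 44.2917 × 42.52 = 941.64.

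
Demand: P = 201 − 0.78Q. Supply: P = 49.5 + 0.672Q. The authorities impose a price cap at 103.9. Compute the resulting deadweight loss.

Competitive equilibrium: 201 − 0.78Q = 49.5 + 0.672Q → Q* = 104.3388, P* = 119.6157.
At the ceiling P = 103.9, quantity supplied = (103.9 − 49.5)/0.672 = 80.9524.
Willingness to pay at Q' = 80.9524: 201 − 0.78·80.9524 = 137.8571.
ΔQ = 104.3388 − 80.9524 = 23.3864; wedge = 137.8571 − 103.9 = 33.9571.
Deadweight loss = ½ × 23.3864 × 33.9571 = 397.07.

397.07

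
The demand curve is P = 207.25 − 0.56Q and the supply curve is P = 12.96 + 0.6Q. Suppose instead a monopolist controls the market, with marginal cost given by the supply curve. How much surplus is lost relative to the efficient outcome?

Competitive equilibrium: 207.25 − 0.56Q = 12.96 + 0.6Q → Q* = 167.4914, P* = 113.4548.
Marginal revenue: MR = 207.25 − 1.12Q. Set MR = MC: 207.25 − 1.12Q = 12.96 + 0.6Q → Q_m = 112.9593.
Price P_m = 207.25 − 0.56·112.9593 = 143.9928; MC(Q_m) = 12.96 + 0.6·112.9593 = 80.7356.
Competitive Q* = 167.4914, so ΔQ = 54.5321; wedge = 143.9928 − 80.7356 = 63.2572.
Welfare loss = ½ × 54.5321 × 63.2572 = 1724.77.

1724.77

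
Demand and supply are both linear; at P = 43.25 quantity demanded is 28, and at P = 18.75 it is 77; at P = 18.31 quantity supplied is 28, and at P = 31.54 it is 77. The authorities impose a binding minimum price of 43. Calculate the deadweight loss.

391.52

Demand slope = (18.75 − 43.25)/(77 − 28) = −0.5, so P = 57.25 − 0.5Q.
Supply slope = (31.54 − 18.31)/(77 − 28) = 0.27, so P = 10.75 + 0.27Q.
Competitive equilibrium: 57.25 − 0.5Q = 10.75 + 0.27Q → Q* = 60.3896, P* = 27.0552.
At the floor P = 43, quantity demanded = (57.25 − 43)/0.5 = 28.5.
Sellers' marginal cost at Q' = 28.5: 10.75 + 0.27·28.5 = 18.445.
ΔQ = 60.3896 − 28.5 = 31.8896; wedge = 43 − 18.445 = 24.555.
DWL = ½ × 31.8896 × 24.555 = 391.52.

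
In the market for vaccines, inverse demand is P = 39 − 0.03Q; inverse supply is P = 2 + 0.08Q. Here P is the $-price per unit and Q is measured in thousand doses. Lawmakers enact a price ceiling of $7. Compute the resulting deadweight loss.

Competitive equilibrium: 39 − 0.03Q = 2 + 0.08Q → Q* = 336.3636, P* = 28.9091.
At the ceiling P = 7, quantity supplied = (7 − 2)/0.08 = 62.5.
Willingness to pay at Q' = 62.5: 39 − 0.03·62.5 = 37.125.
ΔQ = 336.3636 − 62.5 = 273.8636; wedge = 37.125 − 7 = 30.125.
Welfare loss = ½ × 273.8636 × 30.125 = $4125.07 thousand.

$4125.07 thousand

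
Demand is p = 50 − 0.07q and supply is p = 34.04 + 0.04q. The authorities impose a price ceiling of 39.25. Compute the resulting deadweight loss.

12.11

Competitive equilibrium: 50 − 0.07q = 34.04 + 0.04q → q* = 145.0909, p* = 39.8436.
At the ceiling p = 39.25, quantity supplied = (39.25 − 34.04)/0.04 = 130.25.
Willingness to pay at q' = 130.25: 50 − 0.07·130.25 = 40.8825.
Δq = 145.0909 − 130.25 = 14.8409; wedge = 40.8825 − 39.25 = 1.6325.
The triangle = ½ × 14.8409 × 1.6325 = 12.11.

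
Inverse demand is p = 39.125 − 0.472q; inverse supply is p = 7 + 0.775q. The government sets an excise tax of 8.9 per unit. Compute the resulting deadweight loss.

31.76

Competitive equilibrium: 39.125 − 0.472q = 7 + 0.775q → q* = 25.7618, p* = 26.9654.
With the tax, the buyer price exceeds the seller price by 8.9: (39.125 − 0.472q) − (7 + 0.775q) = 8.9 → q' = 18.6247.
Δq = 25.7618 − 18.6247 = 7.1371; the wedge equals the tax, 8.9.
Deadweight loss = ½ × 7.1371 × 8.9 = 31.76.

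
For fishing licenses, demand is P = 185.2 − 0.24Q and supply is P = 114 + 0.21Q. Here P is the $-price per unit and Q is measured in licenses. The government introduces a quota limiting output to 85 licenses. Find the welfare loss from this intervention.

Competitive equilibrium: 185.2 − 0.24Q = 114 + 0.21Q → Q* = 158.2222, P* = 147.2267.
At Q = 85: demand price = 185.2 − 0.24·85 = 164.8; supply price = 114 + 0.21·85 = 131.85.
ΔQ = 158.2222 − 85 = 73.2222; wedge = 164.8 − 131.85 = 32.95.
The triangle = ½ × 73.2222 × 32.95 = $1206.34.

$1206.34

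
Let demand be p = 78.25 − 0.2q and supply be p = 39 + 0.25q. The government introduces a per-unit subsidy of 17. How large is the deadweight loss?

Competitive equilibrium: 78.25 − 0.2q = 39 + 0.25q → q* = 87.2222, p* = 60.8056.
The subsidy lowers effective supply by 17: p = 22 + 0.25q.
New quantity: 78.25 − 0.2q = 22 + 0.25q → q' = 125.
Overproduction Δq = 125 − 87.2222 = 37.7778; wedge = subsidy = 17.
Deadweight loss = ½ × 37.7778 × 17 = 321.11.

321.11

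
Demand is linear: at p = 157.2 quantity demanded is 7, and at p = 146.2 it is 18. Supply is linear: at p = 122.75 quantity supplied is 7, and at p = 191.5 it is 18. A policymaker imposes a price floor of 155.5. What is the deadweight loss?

Demand slope = (146.2 − 157.2)/(18 − 7) = −1, so p = 164.2 − q.
Supply slope = (191.5 − 122.75)/(18 − 7) = 6.25, so p = 79 + 6.25q.
Competitive equilibrium: 164.2 − q = 79 + 6.25q → q* = 11.7517, p* = 152.4483.
At the floor p = 155.5, quantity demanded = (164.2 − 155.5)/1 = 8.7.
Sellers' marginal cost at q' = 8.7: 79 + 6.25·8.7 = 133.375.
Δq = 11.7517 − 8.7 = 3.0517; wedge = 155.5 − 133.375 = 22.125.
The triangle = ½ × 3.0517 × 22.125 = 33.76.

33.76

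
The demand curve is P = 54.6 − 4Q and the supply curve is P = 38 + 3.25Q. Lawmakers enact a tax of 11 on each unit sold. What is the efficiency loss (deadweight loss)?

Competitive equilibrium: 54.6 − 4Q = 38 + 3.25Q → Q* = 2.28966, P* = 45.44138.
With the tax, the buyer price exceeds the seller price by 11: (54.6 − 4Q) − (38 + 3.25Q) = 11 → Q' = 0.77241.
ΔQ = 2.28966 − 0.77241 = 1.51725; the wedge equals the tax, 11.
DWL = ½ × 1.51725 × 11 = 8.34.

8.34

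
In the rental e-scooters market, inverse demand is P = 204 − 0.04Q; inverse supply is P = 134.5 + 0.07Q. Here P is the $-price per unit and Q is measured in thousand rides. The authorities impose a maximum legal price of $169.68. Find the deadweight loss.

Competitive equilibrium: 204 − 0.04Q = 134.5 + 0.07Q → Q* = 631.8182, P* = 178.7273.
At the ceiling P = 169.68, quantity supplied = (169.68 − 134.5)/0.07 = 502.5714.
Willingness to pay at Q' = 502.5714: 204 − 0.04·502.5714 = 183.8971.
ΔQ = 631.8182 − 502.5714 = 129.2468; wedge = 183.8971 − 169.68 = 14.2171.
The triangle = ½ × 129.2468 × 14.2171 = $918.76 thousand.

$918.76 thousand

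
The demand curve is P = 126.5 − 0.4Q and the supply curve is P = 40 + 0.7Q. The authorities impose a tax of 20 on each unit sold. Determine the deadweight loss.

Competitive equilibrium: 126.5 − 0.4Q = 40 + 0.7Q → Q* = 78.6364, P* = 95.0455.
With the tax, the buyer price exceeds the seller price by 20: (126.5 − 0.4Q) − (40 + 0.7Q) = 20 → Q' = 60.4545.
ΔQ = 78.6364 − 60.4545 = 18.1819; the wedge equals the tax, 20.
Welfare loss = ½ × 18.1819 × 20 = 181.82.

181.82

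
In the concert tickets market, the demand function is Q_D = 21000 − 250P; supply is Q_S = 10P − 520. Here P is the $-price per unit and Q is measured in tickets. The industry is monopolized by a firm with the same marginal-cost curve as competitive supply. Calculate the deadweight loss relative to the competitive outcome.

$6.75

In inverse form: demand P = 84 − 0.004Q, supply P = 52 + 0.1Q.
Competitive equilibrium: 84 − 0.004Q = 52 + 0.1Q → Q* = 307.6923, P* = 82.7692.
Marginal revenue: MR = 84 − 0.008Q. Set MR = MC: 84 − 0.008Q = 52 + 0.1Q → Q_m = 296.2963.
Price P_m = 84 − 0.004·296.2963 = 82.8148; MC(Q_m) = 52 + 0.1·296.2963 = 81.6296.
Competitive Q* = 307.6923, so ΔQ = 11.396; wedge = 82.8148 − 81.6296 = 1.1852.
Welfare loss = ½ × 11.396 × 1.1852 = $6.75.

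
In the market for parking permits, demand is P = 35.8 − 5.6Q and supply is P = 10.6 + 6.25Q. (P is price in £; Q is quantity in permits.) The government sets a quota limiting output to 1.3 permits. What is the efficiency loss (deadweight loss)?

£4.05

Competitive equilibrium: 35.8 − 5.6Q = 10.6 + 6.25Q → Q* = 2.1266, P* = 23.8911.
At Q = 1.3: demand price = 35.8 − 5.6·1.3 = 28.52; supply price = 10.6 + 6.25·1.3 = 18.725.
ΔQ = 2.1266 − 1.3 = 0.8266; wedge = 28.52 − 18.725 = 9.795.
Deadweight loss = ½ × 0.8266 × 9.795 = £4.05.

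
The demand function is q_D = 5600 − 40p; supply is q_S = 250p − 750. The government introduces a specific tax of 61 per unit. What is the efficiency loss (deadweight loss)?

In inverse form: demand p = 140 − 0.025q, supply p = 3 + 0.004q.
Competitive equilibrium: 140 − 0.025q = 3 + 0.004q → q* = 4724.1379, p* = 21.8966.
With the tax, the buyer price exceeds the seller price by 61: (140 − 0.025q) − (3 + 0.004q) = 61 → q' = 2620.6897.
Δq = 4724.1379 − 2620.6897 = 2103.4482; the wedge equals the tax, 61.
Deadweight loss = ½ × 2103.4482 × 61 = 64155.17.

64155.17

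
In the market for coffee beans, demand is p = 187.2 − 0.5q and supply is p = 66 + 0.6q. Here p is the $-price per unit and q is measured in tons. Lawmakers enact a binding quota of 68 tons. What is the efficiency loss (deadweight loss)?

$978.62

Competitive equilibrium: 187.2 − 0.5q = 66 + 0.6q → q* = 110.1818, p* = 132.1091.
At q = 68: demand price = 187.2 − 0.5·68 = 153.2; supply price = 66 + 0.6·68 = 106.8.
Δq = 110.1818 − 68 = 42.1818; wedge = 153.2 − 106.8 = 46.4.
The triangle = ½ × 42.1818 × 46.4 = $978.62.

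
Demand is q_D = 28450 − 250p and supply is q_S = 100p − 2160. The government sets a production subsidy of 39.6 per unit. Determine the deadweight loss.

56005.71

In inverse form: demand p = 113.8 − 0.004q, supply p = 21.6 + 0.01q.
Competitive equilibrium: 113.8 − 0.004q = 21.6 + 0.01q → q* = 6585.7143, p* = 87.4571.
The subsidy lowers effective supply by 39.6: p = 0.01q − 18.
New quantity: 113.8 − 0.004q = 0.01q − 18 → q' = 9414.2857.
Overproduction Δq = 9414.2857 − 6585.7143 = 2828.5714; wedge = subsidy = 39.6.
Deadweight loss = ½ × 2828.5714 × 39.6 = 56005.71.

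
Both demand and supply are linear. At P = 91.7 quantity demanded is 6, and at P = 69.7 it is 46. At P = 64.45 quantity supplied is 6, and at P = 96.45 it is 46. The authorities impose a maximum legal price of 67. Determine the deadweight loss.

Demand slope = (69.7 − 91.7)/(46 − 6) = −0.55, so P = 95 − 0.55Q.
Supply slope = (96.45 − 64.45)/(46 − 6) = 0.8, so P = 59.65 + 0.8Q.
Competitive equilibrium: 95 − 0.55Q = 59.65 + 0.8Q → Q* = 26.1852, P* = 80.5981.
At the ceiling P = 67, quantity supplied = (67 − 59.65)/0.8 = 9.1875.
Willingness to pay at Q' = 9.1875: 95 − 0.55·9.1875 = 89.9469.
ΔQ = 26.1852 − 9.1875 = 16.9977; wedge = 89.9469 − 67 = 22.9469.
Welfare loss = ½ × 16.9977 × 22.9469 = 195.02.

195.02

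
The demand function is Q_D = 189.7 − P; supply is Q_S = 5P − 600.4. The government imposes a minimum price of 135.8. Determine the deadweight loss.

In inverse form: demand P = 189.7 − Q, supply P = 120.08 + 0.2Q.
Competitive equilibrium: 189.7 − Q = 120.08 + 0.2Q → Q* = 58.0167, P* = 131.6833.
At the floor P = 135.8, quantity demanded = (189.7 − 135.8)/1 = 53.9.
Sellers' marginal cost at Q' = 53.9: 120.08 + 0.2·53.9 = 130.86.
ΔQ = 58.0167 − 53.9 = 4.1167; wedge = 135.8 − 130.86 = 4.94.
The triangle = ½ × 4.1167 × 4.94 = 10.17.

10.17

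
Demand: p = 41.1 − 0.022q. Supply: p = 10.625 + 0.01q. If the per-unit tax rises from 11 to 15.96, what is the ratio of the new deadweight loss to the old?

2.105

Competitive equilibrium: 41.1 − 0.022q = 10.625 + 0.01q → q* = 952.3438, p* = 20.1484.
For a per-unit tax t: Δq = t/0.032, so DWL = ½·t·(t/0.032) = t²/0.064.
At t = 11: DWL = 1890.625. At t = 15.96: DWL = 3980.025.
Ratio = (15.96/11)² = 2.105.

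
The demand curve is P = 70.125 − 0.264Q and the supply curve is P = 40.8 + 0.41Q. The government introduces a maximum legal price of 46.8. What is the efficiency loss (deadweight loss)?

Competitive equilibrium: 70.125 − 0.264Q = 40.8 + 0.41Q → Q* = 43.5089, P* = 58.6386.
At the ceiling P = 46.8, quantity supplied = (46.8 − 40.8)/0.41 = 14.6341.
Willingness to pay at Q' = 14.6341: 70.125 − 0.264·14.6341 = 66.2616.
ΔQ = 43.5089 − 14.6341 = 28.8748; wedge = 66.2616 − 46.8 = 19.4616.
Deadweight loss = ½ × 28.8748 × 19.4616 = 280.97.

280.97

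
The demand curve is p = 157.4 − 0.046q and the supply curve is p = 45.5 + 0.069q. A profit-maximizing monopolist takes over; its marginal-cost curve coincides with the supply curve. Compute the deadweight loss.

Competitive equilibrium: 157.4 − 0.046q = 45.5 + 0.069q → q* = 973.04348, p* = 112.64.
Marginal revenue: MR = 157.4 − 0.092q. Set MR = MC: 157.4 − 0.092q = 45.5 + 0.069q → q_m = 695.03106.
Price p_m = 157.4 − 0.046·695.03106 = 125.42857; MC(q_m) = 45.5 + 0.069·695.03106 = 93.45714.
Competitive q* = 973.04348, so Δq = 278.01242; wedge = 125.42857 − 93.45714 = 31.97143.
Deadweight loss = ½ × 278.01242 × 31.97143 = 4444.23.

4444.23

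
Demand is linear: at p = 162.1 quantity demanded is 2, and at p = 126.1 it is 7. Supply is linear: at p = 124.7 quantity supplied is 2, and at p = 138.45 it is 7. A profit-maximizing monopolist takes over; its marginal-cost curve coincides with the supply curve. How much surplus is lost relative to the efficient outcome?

Demand slope = (126.1 − 162.1)/(7 − 2) = −7.2, so p = 176.5 − 7.2q.
Supply slope = (138.45 − 124.7)/(7 − 2) = 2.75, so p = 119.2 + 2.75q.
Competitive equilibrium: 176.5 − 7.2q = 119.2 + 2.75q → q* = 5.7588, p* = 135.0367.
Marginal revenue: MR = 176.5 − 14.4q. Set MR = MC: 176.5 − 14.4q = 119.2 + 2.75q → q_m = 3.3411.
Price p_m = 176.5 − 7.2·3.3411 = 152.4441; MC(q_m) = 119.2 + 2.75·3.3411 = 128.388.
Competitive q* = 5.7588, so Δq = 2.4177; wedge = 152.4441 − 128.388 = 24.0561.
DWL = ½ × 2.4177 × 24.0561 = 29.08.

29.08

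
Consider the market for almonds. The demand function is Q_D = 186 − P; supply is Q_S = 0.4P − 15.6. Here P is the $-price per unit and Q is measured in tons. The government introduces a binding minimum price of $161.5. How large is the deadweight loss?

In inverse form: demand P = 186 − Q, supply P = 39 + 2.5Q.
Competitive equilibrium: 186 − Q = 39 + 2.5Q → Q* = 42, P* = 144.
At the floor P = 161.5, quantity demanded = (186 − 161.5)/1 = 24.5.
Sellers' marginal cost at Q' = 24.5: 39 + 2.5·24.5 = 100.25.
ΔQ = 42 − 24.5 = 17.5; wedge = 161.5 − 100.25 = 61.25.
The triangle = ½ × 17.5 × 61.25 = $535.94.

$535.94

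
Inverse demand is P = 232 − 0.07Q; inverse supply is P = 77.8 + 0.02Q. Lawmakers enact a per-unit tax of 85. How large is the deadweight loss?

40138.89

Competitive equilibrium: 232 − 0.07Q = 77.8 + 0.02Q → Q* = 1713.3333, P* = 112.0667.
With the tax, the buyer price exceeds the seller price by 85: (232 − 0.07Q) − (77.8 + 0.02Q) = 85 → Q' = 768.8889.
ΔQ = 1713.3333 − 768.8889 = 944.4444; the wedge equals the tax, 85.
DWL = ½ × 944.4444 × 85 = 40138.89.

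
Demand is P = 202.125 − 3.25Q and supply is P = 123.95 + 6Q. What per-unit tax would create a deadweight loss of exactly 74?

37

Competitive equilibrium: 202.125 − 3.25Q = 123.95 + 6Q → Q* = 8.4514, P* = 174.6581.
A tax t gives ΔQ = t/9.25 and wedge t, so DWL = t²/18.5.
t²/18.5 = 74 → t² = 1369 → t = 37.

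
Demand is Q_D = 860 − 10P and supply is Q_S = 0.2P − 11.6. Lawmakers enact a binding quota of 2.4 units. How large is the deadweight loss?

In inverse form: demand P = 86 − 0.1Q, supply P = 58 + 5Q.
Competitive equilibrium: 86 − 0.1Q = 58 + 5Q → Q* = 5.4902, P* = 85.451.
At Q = 2.4: demand price = 86 − 0.1·2.4 = 85.76; supply price = 58 + 5·2.4 = 70.
ΔQ = 5.4902 − 2.4 = 3.0902; wedge = 85.76 − 70 = 15.76.
The triangle = ½ × 3.0902 × 15.76 = 24.35.

24.35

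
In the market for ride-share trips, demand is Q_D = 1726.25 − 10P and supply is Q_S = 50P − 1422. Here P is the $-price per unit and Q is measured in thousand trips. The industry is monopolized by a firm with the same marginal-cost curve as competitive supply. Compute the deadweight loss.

$17897.14 thousand

In inverse form: demand P = 172.625 − 0.1Q, supply P = 28.44 + 0.02Q.
Competitive equilibrium: 172.625 − 0.1Q = 28.44 + 0.02Q → Q* = 1201.54167, P* = 52.47083.
Marginal revenue: MR = 172.625 − 0.2Q. Set MR = MC: 172.625 − 0.2Q = 28.44 + 0.02Q → Q_m = 655.38636.
Price P_m = 172.625 − 0.1·655.38636 = 107.08636; MC(Q_m) = 28.44 + 0.02·655.38636 = 41.54773.
Competitive Q* = 1201.54167, so ΔQ = 546.15531; wedge = 107.08636 − 41.54773 = 65.53863.
Deadweight loss = ½ × 546.15531 × 65.53863 = $17897.14 thousand.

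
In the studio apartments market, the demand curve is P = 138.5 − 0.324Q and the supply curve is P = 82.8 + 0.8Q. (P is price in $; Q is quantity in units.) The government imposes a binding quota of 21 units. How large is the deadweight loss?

Competitive equilibrium: 138.5 − 0.324Q = 82.8 + 0.8Q → Q* = 49.5552, P* = 122.4441.
At Q = 21: demand price = 138.5 − 0.324·21 = 131.696; supply price = 82.8 + 0.8·21 = 99.6.
ΔQ = 49.5552 − 21 = 28.5552; wedge = 131.696 − 99.6 = 32.096.
Welfare loss = ½ × 28.5552 × 32.096 = $458.25.

$458.25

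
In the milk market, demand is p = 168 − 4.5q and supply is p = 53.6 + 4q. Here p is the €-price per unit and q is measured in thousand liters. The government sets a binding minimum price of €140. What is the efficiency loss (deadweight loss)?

Competitive equilibrium: 168 − 4.5q = 53.6 + 4q → q* = 13.4588, p* = 107.4353.
At the floor p = 140, quantity demanded = (168 − 140)/4.5 = 6.2222.
Sellers' marginal cost at q' = 6.2222: 53.6 + 4·6.2222 = 78.4888.
Δq = 13.4588 − 6.2222 = 7.2366; wedge = 140 − 78.4888 = 61.5112.
DWL = ½ × 7.2366 × 61.5112 = €222.57 thousand.

€222.57 thousand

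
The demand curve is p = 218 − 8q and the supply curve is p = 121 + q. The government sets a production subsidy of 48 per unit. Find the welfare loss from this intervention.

128

Competitive equilibrium: 218 − 8q = 121 + q → q* = 10.7778, p* = 131.7778.
The subsidy lowers effective supply by 48: p = 73 + q.
New quantity: 218 − 8q = 73 + q → q' = 16.1111.
Overproduction Δq = 16.1111 − 10.7778 = 5.3333; wedge = subsidy = 48.
Deadweight loss = ½ × 5.3333 × 48 = 128.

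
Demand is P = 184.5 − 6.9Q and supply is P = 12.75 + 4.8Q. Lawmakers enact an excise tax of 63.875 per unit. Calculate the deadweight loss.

Competitive equilibrium: 184.5 − 6.9Q = 12.75 + 4.8Q → Q* = 14.6795, P* = 83.2115.
With the tax, the buyer price exceeds the seller price by 63.875: (184.5 − 6.9Q) − (12.75 + 4.8Q) = 63.875 → Q' = 9.2201.
ΔQ = 14.6795 − 9.2201 = 5.4594; the wedge equals the tax, 63.875.
The triangle = ½ × 5.4594 × 63.875 = 174.36.

174.36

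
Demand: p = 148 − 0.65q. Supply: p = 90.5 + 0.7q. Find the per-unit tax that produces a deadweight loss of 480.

36

Competitive equilibrium: 148 − 0.65q = 90.5 + 0.7q → q* = 42.5926, p* = 120.3148.
A tax t gives Δq = t/1.35 and wedge t, so DWL = t²/2.7.
t²/2.7 = 480 → t² = 1296 → t = 36.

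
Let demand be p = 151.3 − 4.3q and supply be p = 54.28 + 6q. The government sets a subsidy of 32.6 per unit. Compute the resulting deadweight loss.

51.59

Competitive equilibrium: 151.3 − 4.3q = 54.28 + 6q → q* = 9.4194, p* = 110.7965.
The subsidy lowers effective supply by 32.6: p = 21.68 + 6q.
New quantity: 151.3 − 4.3q = 21.68 + 6q → q' = 12.5845.
Overproduction Δq = 12.5845 − 9.4194 = 3.1651; wedge = subsidy = 32.6.
DWL = ½ × 3.1651 × 32.6 = 51.59.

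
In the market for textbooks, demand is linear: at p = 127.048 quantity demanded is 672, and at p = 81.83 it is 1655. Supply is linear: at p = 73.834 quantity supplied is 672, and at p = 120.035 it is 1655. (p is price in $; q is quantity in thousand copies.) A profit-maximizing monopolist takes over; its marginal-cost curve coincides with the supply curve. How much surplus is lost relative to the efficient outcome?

Demand slope = (81.83 − 127.048)/(1655 − 672) = −0.046, so p = 157.96 − 0.046q.
Supply slope = (120.035 − 73.834)/(1655 − 672) = 0.047, so p = 42.25 + 0.047q.
Competitive equilibrium: 157.96 − 0.046q = 42.25 + 0.047q → q* = 1244.1935, p* = 100.7271.
Marginal revenue: MR = 157.96 − 0.092q. Set MR = MC: 157.96 − 0.092q = 42.25 + 0.047q → q_m = 832.446.
Price p_m = 157.96 − 0.046·832.446 = 119.6675; MC(q_m) = 42.25 + 0.047·832.446 = 81.375.
Competitive q* = 1244.1935, so Δq = 411.7475; wedge = 119.6675 − 81.375 = 38.2925.
Deadweight loss = ½ × 411.7475 × 38.2925 = $7883.42 thousand.

$7883.42 thousand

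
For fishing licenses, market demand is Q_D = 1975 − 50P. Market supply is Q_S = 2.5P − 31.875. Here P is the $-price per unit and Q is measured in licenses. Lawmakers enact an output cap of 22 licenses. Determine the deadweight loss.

In inverse form: demand P = 39.5 − 0.02Q, supply P = 12.75 + 0.4Q.
Competitive equilibrium: 39.5 − 0.02Q = 12.75 + 0.4Q → Q* = 63.6905, P* = 38.2262.
At Q = 22: demand price = 39.5 − 0.02·22 = 39.06; supply price = 12.75 + 0.4·22 = 21.55.
ΔQ = 63.6905 − 22 = 41.6905; wedge = 39.06 − 21.55 = 17.51.
DWL = ½ × 41.6905 × 17.51 = $365.

$365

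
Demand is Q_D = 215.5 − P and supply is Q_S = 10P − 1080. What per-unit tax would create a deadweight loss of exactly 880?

44

In inverse form: demand P = 215.5 − Q, supply P = 108 + 0.1Q.
Competitive equilibrium: 215.5 − Q = 108 + 0.1Q → Q* = 97.7273, P* = 117.7727.
A tax t gives ΔQ = t/1.1 and wedge t, so DWL = t²/2.2.
t²/2.2 = 880 → t² = 1936 → t = 44.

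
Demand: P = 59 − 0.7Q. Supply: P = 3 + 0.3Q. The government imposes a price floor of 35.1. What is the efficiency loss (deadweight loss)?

Competitive equilibrium: 59 − 0.7Q = 3 + 0.3Q → Q* = 56, P* = 19.8.
At the floor P = 35.1, quantity demanded = (59 − 35.1)/0.7 = 34.1429.
Sellers' marginal cost at Q' = 34.1429: 3 + 0.3·34.1429 = 13.2429.
ΔQ = 56 − 34.1429 = 21.8571; wedge = 35.1 − 13.2429 = 21.8571.
Welfare loss = ½ × 21.8571 × 21.8571 = 238.87.

238.87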